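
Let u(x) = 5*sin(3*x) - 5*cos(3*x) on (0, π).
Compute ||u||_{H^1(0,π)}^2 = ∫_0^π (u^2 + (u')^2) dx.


||u||_{H^1(0,π)}^2 = 250*π

u'(x) = 15*sin(3*x) + 15*cos(3*x).
Expand u² and (u')² and integrate term by term on (0, π), using: for integers n ≥ 1, ∫_0^π sin²(nx) dx = ∫_0^π cos²(nx) dx = π/2; for n ≠ n', ∫_0^π sin(nx)sin(n'x) dx = ∫_0^π cos(nx)cos(n'x) dx = 0; and by product-to-sum, ∫_0^π sin(nx)cos(n'x) dx = ½∫_0^π [sin((n+n')x) + sin((n−n')x)] dx, which is 0 when n+n' is even and 2n/(n²−n'²) when n+n' is odd (it need not vanish on (0, π)).
  u² squared terms: (-5)²·∫cos(3x)² dx = 25·π/2 = 25*π/2;  (5)²·∫sin(3x)² dx = 25·π/2 = 25*π/2.
  u² cross terms: 2·(-5)·(5)·∫cos(3x)·sin(3x) dx = -50·(0) = 0.
  So ∫_0^π u² dx = 25*π/2 + 25*π/2 + 0 = 25*π.
  (u')² squared terms: (15)²·∫cos(3x)² dx = 225·π/2 = 225*π/2;  (15)²·∫sin(3x)² dx = 225·π/2 = 225*π/2.
  (u')² cross terms: 2·(15)·(15)·∫cos(3x)·sin(3x) dx = 450·(0) = 0.
  So ∫_0^π (u')² dx = 225*π/2 + 225*π/2 + 0 = 225*π.
||u||_{H^1}^2 = (25*π) + (225*π) = 250*π.


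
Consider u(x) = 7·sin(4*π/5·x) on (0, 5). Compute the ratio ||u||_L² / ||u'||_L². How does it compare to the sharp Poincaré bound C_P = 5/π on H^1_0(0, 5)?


||u||_L² / ||u'||_L² = 5/(4*π) < C_P = 5/π.

u(x) = 7·sin(4*π/5·x), so u'(x) = 28*π*cos(4*π*x/5)/5.
Writing u(x) = A·sin(kπx/L) with A = 7 and k = 4, use ∫_0^L sin²(kπx/L) dx = L/2 and ∫_0^L cos²(kπx/L) dx = L/2.
u² = 49·sin²(4*π/5·x) and (u')² = 784*π^2/25·cos²(4*π/5·x), and each of sin², cos² integrates to L/2 = 5/2 over (0, 5).
∫_0^5 u² dx = 245/2, so ||u||_L² = 7*sqrt(10)/2.
∫_0^5 (u')² dx = 392*π^2/5, so ||u'||_L² = 14*sqrt(10)*π/5.
Ratio ||u||_L² / ||u'||_L² = 5/(4*π).
Sharp Poincaré constant on H^1_0(0, 5) is C_P = L/π = 5/π, achieved by sin(π/5·x).
This is the k = 4 harmonic; the ratio L/(kπ) is strictly less than C_P = L/π, consistent with the sharp inequality ||u||_L² ≤ C_P ||u'||_L².


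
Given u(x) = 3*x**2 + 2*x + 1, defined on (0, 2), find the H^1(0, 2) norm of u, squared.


||u||_{H^1}^2 = 4414/15

The H^1 norm (squared) on an interval (0, L) is
  ||u||_{H^1}^2 = ∫_0^L u(x)^2 dx + ∫_0^L u'(x)^2 dx.
Compute u'(x) = 6*x + 2.
Then u(x)^2 = 9*x**4 + 12*x**3 + 10*x**2 + 4*x + 1 and u'(x)^2 = 36*x**2 + 24*x + 4.
Integrate each monomial from 0 to 2 using ∫_0^2 c·x^n dx = c·2^(n+1)/(n+1):
  ∫_0^2 u(x)^2 dx = ∫_0^2 (9*x^4 + 12*x^3 + 10*x^2 + 4*x + 1) dx. Term by term:
    ∫_0^2 9*x^4 dx = 288/5;  ∫_0^2 12*x^3 dx = 48;  ∫_0^2 10*x^2 dx = 80/3;
    ∫_0^2 4*x dx = 8;  ∫_0^2 1 dx = 2.
  Sum: 288/5 + 48 + 80/3 + 8 + 2 = 2134/15.
  ∫_0^2 u'(x)^2 dx = ∫_0^2 (36*x^2 + 24*x + 4) dx. Term by term:
    ∫_0^2 36*x^2 dx = 96;  ∫_0^2 24*x dx = 48;  ∫_0^2 4 dx = 8.
  Sum: 96 + 48 + 8 = 152.
Adding: ||u||_{H^1}^2 = 2134/15 + 152 = 4414/15.


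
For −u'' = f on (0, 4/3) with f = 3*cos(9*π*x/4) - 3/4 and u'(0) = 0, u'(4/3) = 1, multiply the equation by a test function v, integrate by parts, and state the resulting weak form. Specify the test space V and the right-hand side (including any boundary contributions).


V = H^1(0, 4/3) (v unrestricted at boundary; u is determined up to an additive constant); weak form: ∫_0^4/3 u'v' dx = ∫_0^4/3 (3*cos(9*π*x/4) - 3/4) v dx + v(4/3) for all v ∈ V.

Multiply both sides by a test function v and integrate from 0 to 4/3:
  ∫_0^4/3 −u''(x) v(x) dx = ∫_0^4/3 f(x) v(x) dx.
Integrate the LHS by parts once:
  ∫_0^4/3 −u'' v dx = −[u'(x) v(x)]_0^4/3 + ∫_0^4/3 u'(x) v'(x) dx.
Thus ∫_0^4/3 u'(x) v'(x) dx = ∫_0^4/3 f(x) v(x) dx + [u'(x) v(x)]_0^4/3.
Choose V so that boundary terms are either known or forced to vanish.
u has inhomogeneous Neumann u'(0) = 0, u'(4/3) = 1. [u' v]_0^4/3 = (1)·v(4/3) − (0)·v(0) = v(4/3). Take V = H^1(0, 4/3); boundary term becomes part of RHS.
Weak formulation: find u (satisfying any essential BC) such that ∫_0^4/3 u'(x) v'(x) dx = ∫_0^4/3 f v dx + v(4/3) for all v ∈ V (Neumann data are natural BCs: they enter the RHS as boundary terms).
Substituting f(x) = 3*cos(9*π*x/4) - 3/4, the right-hand side is ∫_0^4/3 (3*cos(9*π*x/4) - 3/4) v dx + v(4/3).
Compatibility check (pure Neumann): taking v ≡ 1 ∈ V gives 0 = ∫_0^4/3 f dx + (1) − (0), i.e. ∫_0^4/3 f dx must equal u'(0) − u'(4/3) = -1. Indeed ∫_0^4/3 (3*cos(9*π*x/4) - 3/4) dx = -1, so the data are compatible. The solution is then unique only up to an additive constant (fix it e.g. by requiring ∫_0^4/3 u dx = 0).


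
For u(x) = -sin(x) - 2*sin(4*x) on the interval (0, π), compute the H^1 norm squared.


||u||_{H^1(0,π)}^2 = 35*π

u'(x) = -cos(x) - 8*cos(4*x).
Expand u² and (u')² and integrate term by term on (0, π), using: for integers n ≥ 1, ∫_0^π sin²(nx) dx = ∫_0^π cos²(nx) dx = π/2; for n ≠ n', ∫_0^π sin(nx)sin(n'x) dx = ∫_0^π cos(nx)cos(n'x) dx = 0; and by product-to-sum, ∫_0^π sin(nx)cos(n'x) dx = ½∫_0^π [sin((n+n')x) + sin((n−n')x)] dx, which is 0 when n+n' is even and 2n/(n²−n'²) when n+n' is odd (it need not vanish on (0, π)).
  u² squared terms: (-1)²·∫sin(x)² dx = 1·π/2 = π/2;  (-2)²·∫sin(4x)² dx = 4·π/2 = 2*π.
  u² cross terms: 2·(-1)·(-2)·∫sin(x)·sin(4x) dx = 4·(0) = 0.
  So ∫_0^π u² dx = π/2 + 2*π + 0 = 5*π/2.
  (u')² squared terms: (-1)²·∫cos(x)² dx = 1·π/2 = π/2;  (-8)²·∫cos(4x)² dx = 64·π/2 = 32*π.
  (u')² cross terms: 2·(-1)·(-8)·∫cos(x)·cos(4x) dx = 16·(0) = 0.
  So ∫_0^π (u')² dx = π/2 + 32*π + 0 = 65*π/2.
||u||_{H^1}^2 = (5*π/2) + (65*π/2) = 35*π.


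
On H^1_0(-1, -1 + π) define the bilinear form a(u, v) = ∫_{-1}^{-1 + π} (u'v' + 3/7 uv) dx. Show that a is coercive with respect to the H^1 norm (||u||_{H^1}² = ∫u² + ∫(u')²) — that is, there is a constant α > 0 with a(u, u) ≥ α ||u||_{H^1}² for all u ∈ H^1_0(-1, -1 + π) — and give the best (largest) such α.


α = 5/7

Coercivity of a(·,·) on H^1_0(-1, -1 + π) means a(u, u) ≥ α ||u||_{H^1}² for every u ∈ H^1_0.
The interval has length L = π, and Poincaré/coercivity depend only on L. Here a(u, u) = ∫(u')² + (3/7)·∫u².
Here 0 < c = 3/7 < 1. The condition a(u,u) ≥ α||u||_{H^1}² reads (1−α)∫(u')² ≥ (α−c)∫u². Any admissible α is ≤ 1 (rapidly oscillating u have ∫u²/∫(u')² → 0), and α = 1 would force 0 ≥ (1−c)∫u², impossible since c < 1; so 1−α > 0. By the sharp Poincaré inequality on H^1_0 of an interval of length L, ∫(u')² ≥ (π/L)²∫u² with equality for the first sine mode sin(π(x−x₀)/L) (x₀ the left endpoint), so the inequality holds for all u iff (1−α)(π/L)² ≥ α − c, i.e. α ≤ ((π/L)² + c)/((π/L)² + 1) = (1 + c(L/π)²)/(1 + (L/π)²). With (π/L)² = 1 and c = 3/7, the largest admissible constant is α = ((π/L)² + c)/((π/L)² + 1).
Simplifying, α = 5/7.


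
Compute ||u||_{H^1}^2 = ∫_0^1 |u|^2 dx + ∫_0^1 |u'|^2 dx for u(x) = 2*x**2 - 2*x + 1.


||u||_{H^1}^2 = 9/5

The H^1 norm (squared) on an interval (0, L) is
  ||u||_{H^1}^2 = ∫_0^L u(x)^2 dx + ∫_0^L u'(x)^2 dx.
Compute u'(x) = 4*x - 2.
Then u(x)^2 = 4*x**4 - 8*x**3 + 8*x**2 - 4*x + 1 and u'(x)^2 = 16*x**2 - 16*x + 4.
Integrate each monomial from 0 to 1 using ∫_0^1 c·x^n dx = c·1^(n+1)/(n+1):
  ∫_0^1 u(x)^2 dx = ∫_0^1 (4*x^4 - 8*x^3 + 8*x^2 - 4*x + 1) dx. Term by term:
    ∫_0^1 4*x^4 dx = 4/5;  ∫_0^1 -8*x^3 dx = -2;  ∫_0^1 8*x^2 dx = 8/3;
    ∫_0^1 -4*x dx = -2;  ∫_0^1 1 dx = 1.
  Sum: 4/5 − 2 + 8/3 − 2 + 1 = 7/15.
  ∫_0^1 u'(x)^2 dx = ∫_0^1 (16*x^2 - 16*x + 4) dx. Term by term:
    ∫_0^1 16*x^2 dx = 16/3;  ∫_0^1 -16*x dx = -8;  ∫_0^1 4 dx = 4.
  Sum: 16/3 − 8 + 4 = 4/3.
Adding: ||u||_{H^1}^2 = 7/15 + 4/3 = 9/5.


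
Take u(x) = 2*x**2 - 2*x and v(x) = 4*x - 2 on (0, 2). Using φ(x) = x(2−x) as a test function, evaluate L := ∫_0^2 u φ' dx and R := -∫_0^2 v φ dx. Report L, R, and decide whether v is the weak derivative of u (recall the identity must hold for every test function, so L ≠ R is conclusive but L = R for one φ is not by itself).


LHS = -8/3, RHS = -8/3. Yes, v = u' weakly.

u(x) = 2*x**2 - 2*x, classical derivative u'(x) = 4*x - 2.
φ(x) = x(2−x), so φ'(x) = 2 - 2*x.
Note φ(0) = φ(2) = 0, so the boundary term u·φ vanishes.
LHS = ∫_0^2 u(x) φ'(x) dx = ∫_0^2 (-4*x^3 + 8*x^2 - 4*x) dx. Term by term:
  ∫_0^2 -4*x^3 dx = -16;  ∫_0^2 8*x^2 dx = 64/3;  ∫_0^2 -4*x dx = -8.
Sum: -16 + 64/3 − 8 = -8/3.
So LHS = -8/3.
∫_0^2 v(x) φ(x) dx = ∫_0^2 (-4*x^3 + 10*x^2 - 4*x) dx. Term by term:
  ∫_0^2 -4*x^3 dx = -16;  ∫_0^2 10*x^2 dx = 80/3;  ∫_0^2 -4*x dx = -8.
Sum: -16 + 80/3 − 8 = 8/3.
So RHS = -∫_0^2 v(x) φ(x) dx = -8/3.
LHS = RHS, so the identity holds for this test φ.
Moreover u is smooth here and v(x) = u'(x) = 4*x - 2 pointwise, so the identity holds for every test function. Hence v is the weak derivative of u.


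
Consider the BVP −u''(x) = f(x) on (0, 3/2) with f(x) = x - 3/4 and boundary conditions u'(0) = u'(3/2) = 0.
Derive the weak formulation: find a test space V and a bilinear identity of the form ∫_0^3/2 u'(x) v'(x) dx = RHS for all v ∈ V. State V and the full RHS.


V = H^1(0, 3/2) (no boundary constraint on v; u is determined up to an additive constant); weak form: ∫_0^3/2 u'v' dx = ∫_0^3/2 (x - 3/4) v dx for all v ∈ V.

Multiply both sides by a test function v and integrate from 0 to 3/2:
  ∫_0^3/2 −u''(x) v(x) dx = ∫_0^3/2 f(x) v(x) dx.
Integrate the LHS by parts once:
  ∫_0^3/2 −u'' v dx = −[u'(x) v(x)]_0^3/2 + ∫_0^3/2 u'(x) v'(x) dx.
Thus ∫_0^3/2 u'(x) v'(x) dx = ∫_0^3/2 f(x) v(x) dx + [u'(x) v(x)]_0^3/2.
Choose V so that boundary terms are either known or forced to vanish.
u has homogeneous Neumann: u'(0) = u'(3/2) = 0. So [u' v]_0^3/2 = 0·v(3/2) − 0·v(0) = 0 for any v; take V = H^1(0, 3/2).
Weak formulation: find u (satisfying any essential BC) such that ∫_0^3/2 u'(x) v'(x) dx = ∫_0^3/2 f v dx for all v ∈ V (homogeneous Neumann, so boundary terms vanish).
Substituting f(x) = x - 3/4, the right-hand side is ∫_0^3/2 (x - 3/4) v dx.
Compatibility check (pure Neumann): taking v ≡ 1 ∈ V gives 0 = ∫_0^3/2 f dx + (0) − (0), i.e. ∫_0^3/2 f dx must equal u'(0) − u'(3/2) = 0. Indeed ∫_0^3/2 (x - 3/4) dx = 0, so the data are compatible. The solution is then unique only up to an additive constant (fix it e.g. by requiring ∫_0^3/2 u dx = 0).


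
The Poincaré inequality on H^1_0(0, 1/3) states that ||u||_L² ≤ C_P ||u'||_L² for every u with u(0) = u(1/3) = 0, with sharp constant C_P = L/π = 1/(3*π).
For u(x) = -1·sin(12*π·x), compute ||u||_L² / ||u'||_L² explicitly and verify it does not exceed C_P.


||u||_L² / ||u'||_L² = 1/(12*π) < C_P = 1/(3*π).

u(x) = -1·sin(12*π·x), so u'(x) = -12*π*cos(12*π*x).
Writing u(x) = A·sin(kπx/L) with A = -1 and k = 4, use ∫_0^L sin²(kπx/L) dx = L/2 and ∫_0^L cos²(kπx/L) dx = L/2.
u² = 1·sin²(12*π·x) and (u')² = 144*π^2·cos²(12*π·x), and each of sin², cos² integrates to L/2 = 1/6 over (0, 1/3).
∫_0^1/3 u² dx = 1/6, so ||u||_L² = sqrt(6)/6.
∫_0^1/3 (u')² dx = 24*π^2, so ||u'||_L² = 2*sqrt(6)*π.
Ratio ||u||_L² / ||u'||_L² = 1/(12*π).
Sharp Poincaré constant on H^1_0(0, 1/3) is C_P = L/π = 1/(3*π), achieved by sin(3*π·x).
This is the k = 4 harmonic; the ratio L/(kπ) is strictly less than C_P = L/π, consistent with the sharp inequality ||u||_L² ≤ C_P ||u'||_L².


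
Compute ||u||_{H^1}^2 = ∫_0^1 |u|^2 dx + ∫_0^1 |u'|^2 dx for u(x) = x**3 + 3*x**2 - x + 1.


||u||_{H^1}^2 = 2066/105

The H^1 norm (squared) on an interval (0, L) is
  ||u||_{H^1}^2 = ∫_0^L u(x)^2 dx + ∫_0^L u'(x)^2 dx.
Compute u'(x) = 3*x**2 + 6*x - 1.
Then u(x)^2 = x**6 + 6*x**5 + 7*x**4 - 4*x**3 + 7*x**2 - 2*x + 1 and u'(x)^2 = 9*x**4 + 36*x**3 + 30*x**2 - 12*x + 1.
Integrate each monomial from 0 to 1 using ∫_0^1 c·x^n dx = c·1^(n+1)/(n+1):
  ∫_0^1 u(x)^2 dx = ∫_0^1 (x^6 + 6*x^5 + 7*x^4 - 4*x^3 + 7*x^2 - 2*x + 1) dx. Term by term:
    ∫_0^1 x^6 dx = 1/7;  ∫_0^1 6*x^5 dx = 1;  ∫_0^1 7*x^4 dx = 7/5;
    ∫_0^1 -4*x^3 dx = -1;  ∫_0^1 7*x^2 dx = 7/3;  ∫_0^1 -2*x dx = -1;
    ∫_0^1 1 dx = 1.
  Sum: 1/7 + 1 + 7/5 − 1 + 7/3 − 1 + 1 = 407/105.
  ∫_0^1 u'(x)^2 dx = ∫_0^1 (9*x^4 + 36*x^3 + 30*x^2 - 12*x + 1) dx. Term by term:
    ∫_0^1 9*x^4 dx = 9/5;  ∫_0^1 36*x^3 dx = 9;  ∫_0^1 30*x^2 dx = 10;
    ∫_0^1 -12*x dx = -6;  ∫_0^1 1 dx = 1.
  Sum: 9/5 + 9 + 10 − 6 + 1 = 79/5.
Adding: ||u||_{H^1}^2 = 407/105 + 79/5 = 2066/105.


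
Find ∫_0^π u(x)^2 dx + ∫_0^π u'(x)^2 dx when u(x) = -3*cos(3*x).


||u||_{H^1(0,π)}^2 = 45*π

u'(x) = 9*sin(3*x).
Expand u² and (u')² and integrate term by term on (0, π), using: for integers n ≥ 1, ∫_0^π sin²(nx) dx = ∫_0^π cos²(nx) dx = π/2; for n ≠ n', ∫_0^π sin(nx)sin(n'x) dx = ∫_0^π cos(nx)cos(n'x) dx = 0; and by product-to-sum, ∫_0^π sin(nx)cos(n'x) dx = ½∫_0^π [sin((n+n')x) + sin((n−n')x)] dx, which is 0 when n+n' is even and 2n/(n²−n'²) when n+n' is odd (it need not vanish on (0, π)).
  u² squared terms: (-3)²·∫cos(3x)² dx = 9·π/2 = 9*π/2.
  So ∫_0^π u² dx = 9*π/2.
  (u')² squared terms: (9)²·∫sin(3x)² dx = 81·π/2 = 81*π/2.
  So ∫_0^π (u')² dx = 81*π/2.
||u||_{H^1}^2 = (9*π/2) + (81*π/2) = 45*π.


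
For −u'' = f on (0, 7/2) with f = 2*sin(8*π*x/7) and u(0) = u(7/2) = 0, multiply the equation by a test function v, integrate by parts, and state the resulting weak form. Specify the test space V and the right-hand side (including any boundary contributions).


V = H^1_0(0, 7/2) (so v(0) = v(7/2) = 0); weak form: ∫_0^7/2 u'v' dx = ∫_0^7/2 (2*sin(8*π*x/7)) v dx for all v ∈ V.

Multiply both sides by a test function v and integrate from 0 to 7/2:
  ∫_0^7/2 −u''(x) v(x) dx = ∫_0^7/2 f(x) v(x) dx.
Integrate the LHS by parts once:
  ∫_0^7/2 −u'' v dx = −[u'(x) v(x)]_0^7/2 + ∫_0^7/2 u'(x) v'(x) dx.
Thus ∫_0^7/2 u'(x) v'(x) dx = ∫_0^7/2 f(x) v(x) dx + [u'(x) v(x)]_0^7/2.
Choose V so that boundary terms are either known or forced to vanish.
u is Dirichlet: u(0) = u(7/2) = 0. Let V = H^1_0(0, 7/2); then v(0) = v(7/2) = 0, and [u' v]_0^7/2 = 0.
Weak formulation: find u (satisfying any essential BC) such that ∫_0^7/2 u'(x) v'(x) dx = ∫_0^7/2 f v dx for all v ∈ V.
Substituting f(x) = 2*sin(8*π*x/7), the right-hand side is ∫_0^7/2 (2*sin(8*π*x/7)) v dx.


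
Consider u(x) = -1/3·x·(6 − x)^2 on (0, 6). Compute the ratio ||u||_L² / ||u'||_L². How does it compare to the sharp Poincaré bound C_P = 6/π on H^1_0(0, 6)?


||u||_L² / ||u'||_L² = 3*sqrt(14)/7 < C_P = 6/π.

u(x) = -1/3·x·(6 − x)^2, so u'(x) = (2 - x)*(x - 6).
u(x) = -1/3·x·(6 − x)^2 vanishes at x = 0 and x = 6, so u ∈ H^1_0(0, 6). Differentiate via the product rule and integrate the resulting polynomials term by term.
  ∫_0^6 u² dx = ∫_0^6 (x^6/9 - 8*x^5/3 + 24*x^4 - 96*x^3 + 144*x^2) dx. Term by term:
    ∫_0^6 x^6/9 dx = 31104/7;  ∫_0^6 -8*x^5/3 dx = -20736;  ∫_0^6 24*x^4 dx = 186624/5;
    ∫_0^6 -96*x^3 dx = -31104;  ∫_0^6 144*x^2 dx = 10368.
  Sum: 31104/7 − 20736 + 186624/5 − 31104 + 10368 = 10368/35.
  ∫_0^6 (u')² dx = ∫_0^6 (x^4 - 16*x^3 + 88*x^2 - 192*x + 144) dx. Term by term:
    ∫_0^6 x^4 dx = 7776/5;  ∫_0^6 -16*x^3 dx = -5184;  ∫_0^6 88*x^2 dx = 6336;
    ∫_0^6 -192*x dx = -3456;  ∫_0^6 144 dx = 864.
  Sum: 7776/5 − 5184 + 6336 − 3456 + 864 = 576/5.
∫_0^6 u² dx = 10368/35, so ||u||_L² = 72*sqrt(70)/35.
∫_0^6 (u')² dx = 576/5, so ||u'||_L² = 24*sqrt(5)/5.
Ratio ||u||_L² / ||u'||_L² = 3*sqrt(14)/7.
Sharp Poincaré constant on H^1_0(0, 6) is C_P = L/π = 6/π, achieved by sin(π/6·x).
A polynomial bump cannot attain the sharp Poincaré constant (only the first sine eigenfunction does), so the ratio is strictly less than C_P, consistent with ||u||_L² ≤ C_P ||u'||_L².


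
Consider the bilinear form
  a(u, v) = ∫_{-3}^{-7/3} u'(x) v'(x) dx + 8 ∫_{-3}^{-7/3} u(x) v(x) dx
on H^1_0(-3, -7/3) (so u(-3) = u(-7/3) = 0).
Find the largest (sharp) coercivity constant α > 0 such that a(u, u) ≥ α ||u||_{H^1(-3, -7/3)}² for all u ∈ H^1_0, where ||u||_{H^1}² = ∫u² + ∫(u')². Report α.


α = 1

Coercivity of a(·,·) on H^1_0(-3, -7/3) means a(u, u) ≥ α ||u||_{H^1}² for every u ∈ H^1_0.
The interval has length L = 2/3, and Poincaré/coercivity depend only on L. Here a(u, u) = ∫(u')² + (8)·∫u².
Here c = 8 ≥ 1, so a(u,u) = ∫(u')² + c∫u² ≥ ∫(u')² + ∫u² = ||u||_{H^1}², i.e. α = 1 works. No larger α is possible: a(u,u) ≥ α||u||_{H^1}² means (1−α)∫(u')² ≥ (α−c)∫u², and for the modes u_n = sin(nπ(x−x₀)/L) (x₀ the left endpoint) one has ∫u_n²/∫(u_n')² = (L/(nπ))² → 0, so a(u_n,u_n)/||u_n||_{H^1}² → 1. Hence the optimal constant is α = 1.
Therefore α = 1.


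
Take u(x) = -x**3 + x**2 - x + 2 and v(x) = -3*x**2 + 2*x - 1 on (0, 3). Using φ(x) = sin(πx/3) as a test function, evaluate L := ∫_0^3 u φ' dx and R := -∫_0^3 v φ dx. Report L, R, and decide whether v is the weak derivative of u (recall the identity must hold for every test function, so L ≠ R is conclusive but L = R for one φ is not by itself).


LHS = -324/π^3 + 69/π, RHS = -324/π^3 + 69/π. Yes, v = u' weakly.

u(x) = -x**3 + x**2 - x + 2, classical derivative u'(x) = -3*x**2 + 2*x - 1.
φ(x) = sin(πx/3), so φ'(x) = π*cos(π*x/3)/3.
Note φ(0) = φ(3) = 0, so the boundary term u·φ vanishes.
LHS = ∫_0^3 u(x) φ'(x) dx = ∫_0^3 (-π*x^3*cos(π*x/3)/3 + π*x^2*cos(π*x/3)/3 - π*x*cos(π*x/3)/3 + 2*π*cos(π*x/3)/3) dx. Term by term:
  ∫_0^3 2*π*cos(π*x/3)/3 dx = 0;  ∫_0^3 -π*x*cos(π*x/3)/3 dx = 6/π;  ∫_0^3 -π*x^3*cos(π*x/3)/3 dx = -324/π^3 + 81/π;
  ∫_0^3 π*x^2*cos(π*x/3)/3 dx = -18/π.
Sum: 0 + 6/π + -324/π^3 + 81/π − 18/π = -324/π^3 + 69/π.
So LHS = -324/π^3 + 69/π.
∫_0^3 v(x) φ(x) dx = ∫_0^3 (-3*x^2*sin(π*x/3) + 2*x*sin(π*x/3) - sin(π*x/3)) dx. Term by term:
  ∫_0^3 -sin(π*x/3) dx = -6/π;  ∫_0^3 -3*x^2*sin(π*x/3) dx = -81/π + 324/π^3;  ∫_0^3 2*x*sin(π*x/3) dx = 18/π.
Sum: -6/π + -81/π + 324/π^3 + 18/π = -69/π + 324/π^3.
So RHS = -∫_0^3 v(x) φ(x) dx = -324/π^3 + 69/π.
LHS = RHS, so the identity holds for this test φ.
Moreover u is smooth here and v(x) = u'(x) = -3*x**2 + 2*x - 1 pointwise, so the identity holds for every test function. Hence v is the weak derivative of u.


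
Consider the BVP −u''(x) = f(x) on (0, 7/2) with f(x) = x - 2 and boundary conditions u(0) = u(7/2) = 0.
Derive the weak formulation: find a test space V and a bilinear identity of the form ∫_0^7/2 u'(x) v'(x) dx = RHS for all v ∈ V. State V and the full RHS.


V = H^1_0(0, 7/2) (so v(0) = v(7/2) = 0); weak form: ∫_0^7/2 u'v' dx = ∫_0^7/2 (x - 2) v dx for all v ∈ V.

Multiply both sides by a test function v and integrate from 0 to 7/2:
  ∫_0^7/2 −u''(x) v(x) dx = ∫_0^7/2 f(x) v(x) dx.
Integrate the LHS by parts once:
  ∫_0^7/2 −u'' v dx = −[u'(x) v(x)]_0^7/2 + ∫_0^7/2 u'(x) v'(x) dx.
Thus ∫_0^7/2 u'(x) v'(x) dx = ∫_0^7/2 f(x) v(x) dx + [u'(x) v(x)]_0^7/2.
Choose V so that boundary terms are either known or forced to vanish.
u is Dirichlet: u(0) = u(7/2) = 0. Let V = H^1_0(0, 7/2); then v(0) = v(7/2) = 0, and [u' v]_0^7/2 = 0.
Weak formulation: find u (satisfying any essential BC) such that ∫_0^7/2 u'(x) v'(x) dx = ∫_0^7/2 f v dx for all v ∈ V.
Substituting f(x) = x - 2, the right-hand side is ∫_0^7/2 (x - 2) v dx.


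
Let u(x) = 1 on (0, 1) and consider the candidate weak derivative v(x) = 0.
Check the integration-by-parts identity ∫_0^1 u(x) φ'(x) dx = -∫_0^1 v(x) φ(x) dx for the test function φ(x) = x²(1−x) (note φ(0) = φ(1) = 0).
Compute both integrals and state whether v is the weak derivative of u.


LHS = 0, RHS = 0. Yes, v = u' weakly.

u(x) = 1, classical derivative u'(x) = 0.
φ(x) = x²(1−x), so φ'(x) = x*(2 - 3*x).
Note φ(0) = φ(1) = 0, so the boundary term u·φ vanishes.
LHS = ∫_0^1 u(x) φ'(x) dx = ∫_0^1 (-3*x^2 + 2*x) dx. Term by term:
  ∫_0^1 -3*x^2 dx = -1;  ∫_0^1 2*x dx = 1.
Sum: -1 + 1 = 0.
So LHS = 0.
∫_0^1 v(x) φ(x) dx = ∫_0^1 (0) dx. Term by term:
  ∫_0^1 0 dx = 0.
So RHS = -∫_0^1 v(x) φ(x) dx = 0.
LHS = RHS, so the identity holds for this test φ.
Moreover u is smooth here and v(x) = u'(x) = 0 pointwise, so the identity holds for every test function. Hence v is the weak derivative of u.


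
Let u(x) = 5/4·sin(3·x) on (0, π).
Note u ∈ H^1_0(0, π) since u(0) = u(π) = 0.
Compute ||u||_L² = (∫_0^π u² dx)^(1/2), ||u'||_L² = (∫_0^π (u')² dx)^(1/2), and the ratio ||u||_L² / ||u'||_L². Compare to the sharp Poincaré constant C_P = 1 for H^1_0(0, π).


||u||_L² / ||u'||_L² = 1/3 < C_P = 1.

u(x) = 5/4·sin(3·x), so u'(x) = 15*cos(3*x)/4.
Writing u(x) = A·sin(kπx/L) with A = 5/4 and k = 3, use ∫_0^L sin²(kπx/L) dx = L/2 and ∫_0^L cos²(kπx/L) dx = L/2.
u² = 25/16·sin²(3·x) and (u')² = 225/16·cos²(3·x), and each of sin², cos² integrates to L/2 = π/2 over (0, π).
∫_0^π u² dx = 25*π/32, so ||u||_L² = 5*sqrt(2)*sqrt(π)/8.
∫_0^π (u')² dx = 225*π/32, so ||u'||_L² = 15*sqrt(2)*sqrt(π)/8.
Ratio ||u||_L² / ||u'||_L² = 1/3.
Sharp Poincaré constant on H^1_0(0, π) is C_P = L/π = 1, achieved by sin(x).
This is the k = 3 harmonic; the ratio L/(kπ) is strictly less than C_P = L/π, consistent with the sharp inequality ||u||_L² ≤ C_P ||u'||_L².


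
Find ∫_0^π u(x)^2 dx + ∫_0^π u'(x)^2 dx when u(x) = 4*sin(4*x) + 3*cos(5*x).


||u||_{H^1(0,π)}^2 = -1664/3 + 253*π

u'(x) = -15*sin(5*x) + 16*cos(4*x).
Expand u² and (u')² and integrate term by term on (0, π), using: for integers n ≥ 1, ∫_0^π sin²(nx) dx = ∫_0^π cos²(nx) dx = π/2; for n ≠ n', ∫_0^π sin(nx)sin(n'x) dx = ∫_0^π cos(nx)cos(n'x) dx = 0; and by product-to-sum, ∫_0^π sin(nx)cos(n'x) dx = ½∫_0^π [sin((n+n')x) + sin((n−n')x)] dx, which is 0 when n+n' is even and 2n/(n²−n'²) when n+n' is odd (it need not vanish on (0, π)).
  u² squared terms: (3)²·∫cos(5x)² dx = 9·π/2 = 9*π/2;  (4)²·∫sin(4x)² dx = 16·π/2 = 8*π.
  u² cross terms: 2·(3)·(4)·∫cos(5x)·sin(4x) dx = 24·(-8/9) = -64/3.
  So ∫_0^π u² dx = 9*π/2 + 8*π − 64/3 = -64/3 + 25*π/2.
  (u')² squared terms: (-15)²·∫sin(5x)² dx = 225·π/2 = 225*π/2;  (16)²·∫cos(4x)² dx = 256·π/2 = 128*π.
  (u')² cross terms: 2·(-15)·(16)·∫sin(5x)·cos(4x) dx = -480·(10/9) = -1600/3.
  So ∫_0^π (u')² dx = 225*π/2 + 128*π − 1600/3 = -1600/3 + 481*π/2.
||u||_{H^1}^2 = (-64/3 + 25*π/2) + (-1600/3 + 481*π/2) = -1664/3 + 253*π.


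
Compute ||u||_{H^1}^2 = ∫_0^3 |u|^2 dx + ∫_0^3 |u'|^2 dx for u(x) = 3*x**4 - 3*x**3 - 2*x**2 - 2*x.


||u||_{H^1}^2 = 3361929/140

The H^1 norm (squared) on an interval (0, L) is
  ||u||_{H^1}^2 = ∫_0^L u(x)^2 dx + ∫_0^L u'(x)^2 dx.
Compute u'(x) = 12*x**3 - 9*x**2 - 4*x - 2.
Then u(x)^2 = 9*x**8 - 18*x**7 - 3*x**6 + 16*x**4 + 8*x**3 + 4*x**2 and u'(x)^2 = 144*x**6 - 216*x**5 - 15*x**4 + 24*x**3 + 52*x**2 + 16*x + 4.
Integrate each monomial from 0 to 3 using ∫_0^3 c·x^n dx = c·3^(n+1)/(n+1):
  ∫_0^3 u(x)^2 dx = ∫_0^3 (9*x^8 - 18*x^7 - 3*x^6 + 16*x^4 + 8*x^3 + 4*x^2) dx. Term by term:
    ∫_0^3 9*x^8 dx = 19683;  ∫_0^3 -18*x^7 dx = -59049/4;  ∫_0^3 -3*x^6 dx = -6561/7;
    ∫_0^3 16*x^4 dx = 3888/5;  ∫_0^3 8*x^3 dx = 162;  ∫_0^3 4*x^2 dx = 36.
  Sum: 19683 − 59049/4 − 6561/7 + 3888/5 + 162 + 36 = 694269/140.
  ∫_0^3 u'(x)^2 dx = ∫_0^3 (144*x^6 - 216*x^5 - 15*x^4 + 24*x^3 + 52*x^2 + 16*x + 4) dx. Term by term:
    ∫_0^3 144*x^6 dx = 314928/7;  ∫_0^3 -216*x^5 dx = -26244;  ∫_0^3 -15*x^4 dx = -729;
    ∫_0^3 24*x^3 dx = 486;  ∫_0^3 52*x^2 dx = 468;  ∫_0^3 16*x dx = 72;
    ∫_0^3 4 dx = 12.
  Sum: 314928/7 − 26244 − 729 + 486 + 468 + 72 + 12 = 133383/7.
Adding: ||u||_{H^1}^2 = 694269/140 + 133383/7 = 3361929/140.


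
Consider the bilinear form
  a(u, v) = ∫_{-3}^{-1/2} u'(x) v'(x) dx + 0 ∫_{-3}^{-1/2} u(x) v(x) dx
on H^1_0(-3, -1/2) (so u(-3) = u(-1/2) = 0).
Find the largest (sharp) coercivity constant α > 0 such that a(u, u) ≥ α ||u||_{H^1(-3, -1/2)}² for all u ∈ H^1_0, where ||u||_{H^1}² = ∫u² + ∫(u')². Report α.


α = 4*π^2/(25 + 4*π^2)

Coercivity of a(·,·) on H^1_0(-3, -1/2) means a(u, u) ≥ α ||u||_{H^1}² for every u ∈ H^1_0.
The interval has length L = 5/2, and Poincaré/coercivity depend only on L. Here a(u, u) = ∫(u')² + (0)·∫u².
Here c = 0, so a(u,u) = ∫(u')² alone. The condition a(u,u) ≥ α||u||_{H^1}² reads (1−α)∫(u')² ≥ (α−c)∫u². Any admissible α is ≤ 1 (rapidly oscillating u have ∫u²/∫(u')² → 0), and α = 1 would force 0 ≥ (1−c)∫u², impossible since c < 1; so 1−α > 0. By the sharp Poincaré inequality on H^1_0 of an interval of length L, ∫(u')² ≥ (π/L)²∫u² with equality for the first sine mode sin(π(x−x₀)/L) (x₀ the left endpoint), so the inequality holds for all u iff (1−α)(π/L)² ≥ α − c, i.e. α ≤ ((π/L)² + c)/((π/L)² + 1) = (1 + c(L/π)²)/(1 + (L/π)²). (Direct route, valid since c ≤ 0: Poincaré gives c∫u² ≥ c(L/π)²∫(u')², so a(u,u) ≥ (1 + c(L/π)²)∫(u')², while ||u||_{H^1}² ≤ (1 + (L/π)²)∫(u')²; dividing yields the same α.) With (π/L)² = 4*π^2/25 and c = 0, the largest admissible constant is α = ((π/L)² + c)/((π/L)² + 1).
Simplifying, α = 4*π^2/(25 + 4*π^2).


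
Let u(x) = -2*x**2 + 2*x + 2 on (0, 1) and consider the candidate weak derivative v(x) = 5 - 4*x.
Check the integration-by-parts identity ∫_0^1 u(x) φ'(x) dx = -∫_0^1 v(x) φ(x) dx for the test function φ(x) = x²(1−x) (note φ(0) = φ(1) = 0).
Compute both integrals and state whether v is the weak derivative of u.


LHS = 1/30, RHS = -13/60. No, v is not the weak derivative of u.

u(x) = -2*x**2 + 2*x + 2, classical derivative u'(x) = 2 - 4*x.
φ(x) = x²(1−x), so φ'(x) = x*(2 - 3*x).
Note φ(0) = φ(1) = 0, so the boundary term u·φ vanishes.
LHS = ∫_0^1 u(x) φ'(x) dx = ∫_0^1 (6*x^4 - 10*x^3 - 2*x^2 + 4*x) dx. Term by term:
  ∫_0^1 6*x^4 dx = 6/5;  ∫_0^1 -10*x^3 dx = -5/2;  ∫_0^1 -2*x^2 dx = -2/3;
  ∫_0^1 4*x dx = 2.
Sum: 6/5 − 5/2 − 2/3 + 2 = 1/30.
So LHS = 1/30.
∫_0^1 v(x) φ(x) dx = ∫_0^1 (4*x^4 - 9*x^3 + 5*x^2) dx. Term by term:
  ∫_0^1 4*x^4 dx = 4/5;  ∫_0^1 -9*x^3 dx = -9/4;  ∫_0^1 5*x^2 dx = 5/3.
Sum: 4/5 − 9/4 + 5/3 = 13/60.
So RHS = -∫_0^1 v(x) φ(x) dx = -13/60.
LHS − RHS = 1/4 ≠ 0, so the identity fails.
(For a valid weak derivative the identity must hold for EVERY test function, in particular this one. The failure shows v is NOT the weak derivative of u.)
Correct weak derivative would be u'(x) = 2 - 4*x.


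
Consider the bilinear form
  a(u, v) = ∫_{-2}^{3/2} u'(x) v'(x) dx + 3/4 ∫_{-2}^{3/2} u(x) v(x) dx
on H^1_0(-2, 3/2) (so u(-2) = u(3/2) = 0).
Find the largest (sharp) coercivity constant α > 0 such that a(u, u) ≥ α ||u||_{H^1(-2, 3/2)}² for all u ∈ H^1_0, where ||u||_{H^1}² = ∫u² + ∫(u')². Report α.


α = (147 + 16*π^2)/(4*(4*π^2 + 49))

Coercivity of a(·,·) on H^1_0(-2, 3/2) means a(u, u) ≥ α ||u||_{H^1}² for every u ∈ H^1_0.
The interval has length L = 7/2, and Poincaré/coercivity depend only on L. Here a(u, u) = ∫(u')² + (3/4)·∫u².
Here 0 < c = 3/4 < 1. The condition a(u,u) ≥ α||u||_{H^1}² reads (1−α)∫(u')² ≥ (α−c)∫u². Any admissible α is ≤ 1 (rapidly oscillating u have ∫u²/∫(u')² → 0), and α = 1 would force 0 ≥ (1−c)∫u², impossible since c < 1; so 1−α > 0. By the sharp Poincaré inequality on H^1_0 of an interval of length L, ∫(u')² ≥ (π/L)²∫u² with equality for the first sine mode sin(π(x−x₀)/L) (x₀ the left endpoint), so the inequality holds for all u iff (1−α)(π/L)² ≥ α − c, i.e. α ≤ ((π/L)² + c)/((π/L)² + 1) = (1 + c(L/π)²)/(1 + (L/π)²). With (π/L)² = 4*π^2/49 and c = 3/4, the largest admissible constant is α = ((π/L)² + c)/((π/L)² + 1).
Simplifying, α = (147 + 16*π^2)/(4*(4*π^2 + 49)).


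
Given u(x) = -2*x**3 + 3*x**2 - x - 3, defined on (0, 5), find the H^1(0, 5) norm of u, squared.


||u||_{H^1}^2 = 1468825/42

The H^1 norm (squared) on an interval (0, L) is
  ||u||_{H^1}^2 = ∫_0^L u(x)^2 dx + ∫_0^L u'(x)^2 dx.
Compute u'(x) = -6*x**2 + 6*x - 1.
Then u(x)^2 = 4*x**6 - 12*x**5 + 13*x**4 + 6*x**3 - 17*x**2 + 6*x + 9 and u'(x)^2 = 36*x**4 - 72*x**3 + 48*x**2 - 12*x + 1.
Integrate each monomial from 0 to 5 using ∫_0^5 c·x^n dx = c·5^(n+1)/(n+1):
  ∫_0^5 u(x)^2 dx = ∫_0^5 (4*x^6 - 12*x^5 + 13*x^4 + 6*x^3 - 17*x^2 + 6*x + 9) dx. Term by term:
    ∫_0^5 4*x^6 dx = 312500/7;  ∫_0^5 -12*x^5 dx = -31250;  ∫_0^5 13*x^4 dx = 8125;
    ∫_0^5 6*x^3 dx = 1875/2;  ∫_0^5 -17*x^2 dx = -2125/3;  ∫_0^5 6*x dx = 75;
    ∫_0^5 9 dx = 45.
  Sum: 312500/7 − 31250 + 8125 + 1875/2 − 2125/3 + 75 + 45 = 918415/42.
  ∫_0^5 u'(x)^2 dx = ∫_0^5 (36*x^4 - 72*x^3 + 48*x^2 - 12*x + 1) dx. Term by term:
    ∫_0^5 36*x^4 dx = 22500;  ∫_0^5 -72*x^3 dx = -11250;  ∫_0^5 48*x^2 dx = 2000;
    ∫_0^5 -12*x dx = -150;  ∫_0^5 1 dx = 5.
  Sum: 22500 − 11250 + 2000 − 150 + 5 = 13105.
Adding: ||u||_{H^1}^2 = 918415/42 + 13105 = 1468825/42.


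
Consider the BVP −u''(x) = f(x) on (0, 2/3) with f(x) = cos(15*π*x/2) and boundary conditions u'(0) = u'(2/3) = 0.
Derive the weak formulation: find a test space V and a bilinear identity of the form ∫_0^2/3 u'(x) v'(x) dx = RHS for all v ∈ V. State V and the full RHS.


V = H^1(0, 2/3) (no boundary constraint on v; u is determined up to an additive constant); weak form: ∫_0^2/3 u'v' dx = ∫_0^2/3 (cos(15*π*x/2)) v dx for all v ∈ V.

Multiply both sides by a test function v and integrate from 0 to 2/3:
  ∫_0^2/3 −u''(x) v(x) dx = ∫_0^2/3 f(x) v(x) dx.
Integrate the LHS by parts once:
  ∫_0^2/3 −u'' v dx = −[u'(x) v(x)]_0^2/3 + ∫_0^2/3 u'(x) v'(x) dx.
Thus ∫_0^2/3 u'(x) v'(x) dx = ∫_0^2/3 f(x) v(x) dx + [u'(x) v(x)]_0^2/3.
Choose V so that boundary terms are either known or forced to vanish.
u has homogeneous Neumann: u'(0) = u'(2/3) = 0. So [u' v]_0^2/3 = 0·v(2/3) − 0·v(0) = 0 for any v; take V = H^1(0, 2/3).
Weak formulation: find u (satisfying any essential BC) such that ∫_0^2/3 u'(x) v'(x) dx = ∫_0^2/3 f v dx for all v ∈ V (homogeneous Neumann, so boundary terms vanish).
Substituting f(x) = cos(15*π*x/2), the right-hand side is ∫_0^2/3 (cos(15*π*x/2)) v dx.
Compatibility check (pure Neumann): taking v ≡ 1 ∈ V gives 0 = ∫_0^2/3 f dx + (0) − (0), i.e. ∫_0^2/3 f dx must equal u'(0) − u'(2/3) = 0. Indeed ∫_0^2/3 (cos(15*π*x/2)) dx = 0, so the data are compatible. The solution is then unique only up to an additive constant (fix it e.g. by requiring ∫_0^2/3 u dx = 0).


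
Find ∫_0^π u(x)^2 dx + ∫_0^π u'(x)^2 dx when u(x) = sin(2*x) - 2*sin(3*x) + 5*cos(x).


||u||_{H^1(0,π)}^2 = 80/3 + 95*π/2

u'(x) = -5*sin(x) + 2*cos(2*x) - 6*cos(3*x).
Expand u² and (u')² and integrate term by term on (0, π), using: for integers n ≥ 1, ∫_0^π sin²(nx) dx = ∫_0^π cos²(nx) dx = π/2; for n ≠ n', ∫_0^π sin(nx)sin(n'x) dx = ∫_0^π cos(nx)cos(n'x) dx = 0; and by product-to-sum, ∫_0^π sin(nx)cos(n'x) dx = ½∫_0^π [sin((n+n')x) + sin((n−n')x)] dx, which is 0 when n+n' is even and 2n/(n²−n'²) when n+n' is odd (it need not vanish on (0, π)).
  u² squared terms: (-2)²·∫sin(3x)² dx = 4·π/2 = 2*π;  (5)²·∫cos(x)² dx = 25·π/2 = 25*π/2;  (1)²·∫sin(2x)² dx = 1·π/2 = π/2.
  u² cross terms: 2·(-2)·(5)·∫sin(3x)·cos(x) dx = -20·(0) = 0;  2·(-2)·(1)·∫sin(3x)·sin(2x) dx = -4·(0) = 0;  2·(5)·(1)·∫cos(x)·sin(2x) dx = 10·(4/3) = 40/3.
  So ∫_0^π u² dx = 2*π + 25*π/2 + π/2 + 0 + 0 + 40/3 = 40/3 + 15*π.
  (u')² squared terms: (-6)²·∫cos(3x)² dx = 36·π/2 = 18*π;  (-5)²·∫sin(x)² dx = 25·π/2 = 25*π/2;  (2)²·∫cos(2x)² dx = 4·π/2 = 2*π.
  (u')² cross terms: 2·(-6)·(-5)·∫cos(3x)·sin(x) dx = 60·(0) = 0;  2·(-6)·(2)·∫cos(3x)·cos(2x) dx = -24·(0) = 0;  2·(-5)·(2)·∫sin(x)·cos(2x) dx = -20·(-2/3) = 40/3.
  So ∫_0^π (u')² dx = 18*π + 25*π/2 + 2*π + 0 + 0 + 40/3 = 40/3 + 65*π/2.
||u||_{H^1}^2 = (40/3 + 15*π) + (40/3 + 65*π/2) = 80/3 + 95*π/2.


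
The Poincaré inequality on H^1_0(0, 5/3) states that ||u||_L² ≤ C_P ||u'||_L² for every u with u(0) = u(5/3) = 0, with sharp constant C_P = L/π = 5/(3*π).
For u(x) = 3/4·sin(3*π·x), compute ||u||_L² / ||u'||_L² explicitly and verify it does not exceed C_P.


||u||_L² / ||u'||_L² = 1/(3*π) < C_P = 5/(3*π).

u(x) = 3/4·sin(3*π·x), so u'(x) = 9*π*cos(3*π*x)/4.
Writing u(x) = A·sin(kπx/L) with A = 3/4 and k = 5, use ∫_0^L sin²(kπx/L) dx = L/2 and ∫_0^L cos²(kπx/L) dx = L/2.
u² = 9/16·sin²(3*π·x) and (u')² = 81*π^2/16·cos²(3*π·x), and each of sin², cos² integrates to L/2 = 5/6 over (0, 5/3).
∫_0^5/3 u² dx = 15/32, so ||u||_L² = sqrt(30)/8.
∫_0^5/3 (u')² dx = 135*π^2/32, so ||u'||_L² = 3*sqrt(30)*π/8.
Ratio ||u||_L² / ||u'||_L² = 1/(3*π).
Sharp Poincaré constant on H^1_0(0, 5/3) is C_P = L/π = 5/(3*π), achieved by sin(3*π/5·x).
This is the k = 5 harmonic; the ratio L/(kπ) is strictly less than C_P = L/π, consistent with the sharp inequality ||u||_L² ≤ C_P ||u'||_L².


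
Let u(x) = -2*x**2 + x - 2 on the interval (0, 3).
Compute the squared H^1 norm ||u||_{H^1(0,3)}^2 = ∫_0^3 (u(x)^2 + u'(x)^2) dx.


||u||_{H^1}^2 = 1497/5

The H^1 norm (squared) on an interval (0, L) is
  ||u||_{H^1}^2 = ∫_0^L u(x)^2 dx + ∫_0^L u'(x)^2 dx.
Compute u'(x) = 1 - 4*x.
Then u(x)^2 = 4*x**4 - 4*x**3 + 9*x**2 - 4*x + 4 and u'(x)^2 = 16*x**2 - 8*x + 1.
Integrate each monomial from 0 to 3 using ∫_0^3 c·x^n dx = c·3^(n+1)/(n+1):
  ∫_0^3 u(x)^2 dx = ∫_0^3 (4*x^4 - 4*x^3 + 9*x^2 - 4*x + 4) dx. Term by term:
    ∫_0^3 4*x^4 dx = 972/5;  ∫_0^3 -4*x^3 dx = -81;  ∫_0^3 9*x^2 dx = 81;
    ∫_0^3 -4*x dx = -18;  ∫_0^3 4 dx = 12.
  Sum: 972/5 − 81 + 81 − 18 + 12 = 942/5.
  ∫_0^3 u'(x)^2 dx = ∫_0^3 (16*x^2 - 8*x + 1) dx. Term by term:
    ∫_0^3 16*x^2 dx = 144;  ∫_0^3 -8*x dx = -36;  ∫_0^3 1 dx = 3.
  Sum: 144 − 36 + 3 = 111.
Adding: ||u||_{H^1}^2 = 942/5 + 111 = 1497/5.


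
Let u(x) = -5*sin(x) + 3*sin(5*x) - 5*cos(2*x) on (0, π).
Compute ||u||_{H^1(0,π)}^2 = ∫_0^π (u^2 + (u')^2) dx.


||u||_{H^1(0,π)}^2 = -5000/21 + 409*π/2

u'(x) = 10*sin(2*x) - 5*cos(x) + 15*cos(5*x).
Expand u² and (u')² and integrate term by term on (0, π), using: for integers n ≥ 1, ∫_0^π sin²(nx) dx = ∫_0^π cos²(nx) dx = π/2; for n ≠ n', ∫_0^π sin(nx)sin(n'x) dx = ∫_0^π cos(nx)cos(n'x) dx = 0; and by product-to-sum, ∫_0^π sin(nx)cos(n'x) dx = ½∫_0^π [sin((n+n')x) + sin((n−n')x)] dx, which is 0 when n+n' is even and 2n/(n²−n'²) when n+n' is odd (it need not vanish on (0, π)).
  u² squared terms: (-5)²·∫cos(2x)² dx = 25·π/2 = 25*π/2;  (-5)²·∫sin(x)² dx = 25·π/2 = 25*π/2;  (3)²·∫sin(5x)² dx = 9·π/2 = 9*π/2.
  u² cross terms: 2·(-5)·(-5)·∫cos(2x)·sin(x) dx = 50·(-2/3) = -100/3;  2·(-5)·(3)·∫cos(2x)·sin(5x) dx = -30·(10/21) = -100/7;  2·(-5)·(3)·∫sin(x)·sin(5x) dx = -30·(0) = 0.
  So ∫_0^π u² dx = 25*π/2 + 25*π/2 + 9*π/2 − 100/3 − 100/7 + 0 = -1000/21 + 59*π/2.
  (u')² squared terms: (-5)²·∫cos(x)² dx = 25·π/2 = 25*π/2;  (10)²·∫sin(2x)² dx = 100·π/2 = 50*π;  (15)²·∫cos(5x)² dx = 225·π/2 = 225*π/2.
  (u')² cross terms: 2·(-5)·(10)·∫cos(x)·sin(2x) dx = -100·(4/3) = -400/3;  2·(-5)·(15)·∫cos(x)·cos(5x) dx = -150·(0) = 0;  2·(10)·(15)·∫sin(2x)·cos(5x) dx = 300·(-4/21) = -400/7.
  So ∫_0^π (u')² dx = 25*π/2 + 50*π + 225*π/2 − 400/3 + 0 − 400/7 = -4000/21 + 175*π.
||u||_{H^1}^2 = (-1000/21 + 59*π/2) + (-4000/21 + 175*π) = -5000/21 + 409*π/2.


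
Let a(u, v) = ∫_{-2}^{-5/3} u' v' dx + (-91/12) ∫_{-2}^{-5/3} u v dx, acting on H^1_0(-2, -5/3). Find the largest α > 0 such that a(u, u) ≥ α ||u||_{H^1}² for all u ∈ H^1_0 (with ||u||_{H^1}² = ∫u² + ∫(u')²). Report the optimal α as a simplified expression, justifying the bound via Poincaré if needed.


α = (-91 + 108*π^2)/(12*(1 + 9*π^2))

Coercivity of a(·,·) on H^1_0(-2, -5/3) means a(u, u) ≥ α ||u||_{H^1}² for every u ∈ H^1_0.
The interval has length L = 1/3, and Poincaré/coercivity depend only on L. Here a(u, u) = ∫(u')² + (-91/12)·∫u².
Here c = -91/12 < 0 with |c| < (π/L)² = 9*π^2, so coercivity still holds. The condition a(u,u) ≥ α||u||_{H^1}² reads (1−α)∫(u')² ≥ (α−c)∫u². Any admissible α is ≤ 1 (rapidly oscillating u have ∫u²/∫(u')² → 0), and α = 1 would force 0 ≥ (1−c)∫u², impossible since c < 1; so 1−α > 0. By the sharp Poincaré inequality on H^1_0 of an interval of length L, ∫(u')² ≥ (π/L)²∫u² with equality for the first sine mode sin(π(x−x₀)/L) (x₀ the left endpoint), so the inequality holds for all u iff (1−α)(π/L)² ≥ α − c, i.e. α ≤ ((π/L)² + c)/((π/L)² + 1) = (1 + c(L/π)²)/(1 + (L/π)²). (Direct route, valid since c ≤ 0: Poincaré gives c∫u² ≥ c(L/π)²∫(u')², so a(u,u) ≥ (1 + c(L/π)²)∫(u')², while ||u||_{H^1}² ≤ (1 + (L/π)²)∫(u')²; dividing yields the same α.) With (π/L)² = 9*π^2 and c = -91/12, the largest admissible constant is α = ((π/L)² + c)/((π/L)² + 1).
Simplifying, α = (-91 + 108*π^2)/(12*(1 + 9*π^2)).


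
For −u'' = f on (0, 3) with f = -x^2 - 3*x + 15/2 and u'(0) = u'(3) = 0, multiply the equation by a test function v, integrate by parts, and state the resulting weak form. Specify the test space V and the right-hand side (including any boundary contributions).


V = H^1(0, 3) (no boundary constraint on v; u is determined up to an additive constant); weak form: ∫_0^3 u'v' dx = ∫_0^3 (-x^2 - 3*x + 15/2) v dx for all v ∈ V.

Multiply both sides by a test function v and integrate from 0 to 3:
  ∫_0^3 −u''(x) v(x) dx = ∫_0^3 f(x) v(x) dx.
Integrate the LHS by parts once:
  ∫_0^3 −u'' v dx = −[u'(x) v(x)]_0^3 + ∫_0^3 u'(x) v'(x) dx.
Thus ∫_0^3 u'(x) v'(x) dx = ∫_0^3 f(x) v(x) dx + [u'(x) v(x)]_0^3.
Choose V so that boundary terms are either known or forced to vanish.
u has homogeneous Neumann: u'(0) = u'(3) = 0. So [u' v]_0^3 = 0·v(3) − 0·v(0) = 0 for any v; take V = H^1(0, 3).
Weak formulation: find u (satisfying any essential BC) such that ∫_0^3 u'(x) v'(x) dx = ∫_0^3 f v dx for all v ∈ V (homogeneous Neumann, so boundary terms vanish).
Substituting f(x) = -x^2 - 3*x + 15/2, the right-hand side is ∫_0^3 (-x^2 - 3*x + 15/2) v dx.
Compatibility check (pure Neumann): taking v ≡ 1 ∈ V gives 0 = ∫_0^3 f dx + (0) − (0), i.e. ∫_0^3 f dx must equal u'(0) − u'(3) = 0. Indeed ∫_0^3 (-x^2 - 3*x + 15/2) dx = 0, so the data are compatible. The solution is then unique only up to an additive constant (fix it e.g. by requiring ∫_0^3 u dx = 0).


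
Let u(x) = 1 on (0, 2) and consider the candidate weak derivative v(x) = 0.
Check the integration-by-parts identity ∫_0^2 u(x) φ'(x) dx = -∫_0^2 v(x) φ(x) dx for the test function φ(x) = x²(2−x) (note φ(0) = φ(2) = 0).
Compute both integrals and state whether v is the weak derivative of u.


LHS = 0, RHS = 0. Yes, v = u' weakly.

u(x) = 1, classical derivative u'(x) = 0.
φ(x) = x²(2−x), so φ'(x) = x*(4 - 3*x).
Note φ(0) = φ(2) = 0, so the boundary term u·φ vanishes.
LHS = ∫_0^2 u(x) φ'(x) dx = ∫_0^2 (-3*x^2 + 4*x) dx. Term by term:
  ∫_0^2 -3*x^2 dx = -8;  ∫_0^2 4*x dx = 8.
Sum: -8 + 8 = 0.
So LHS = 0.
∫_0^2 v(x) φ(x) dx = ∫_0^2 (0) dx. Term by term:
  ∫_0^2 0 dx = 0.
So RHS = -∫_0^2 v(x) φ(x) dx = 0.
LHS = RHS, so the identity holds for this test φ.
Moreover u is smooth here and v(x) = u'(x) = 0 pointwise, so the identity holds for every test function. Hence v is the weak derivative of u.


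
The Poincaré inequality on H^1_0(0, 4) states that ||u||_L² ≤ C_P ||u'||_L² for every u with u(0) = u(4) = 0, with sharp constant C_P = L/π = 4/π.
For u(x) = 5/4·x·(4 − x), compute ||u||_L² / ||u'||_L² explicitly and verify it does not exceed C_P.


||u||_L² / ||u'||_L² = 2*sqrt(10)/5 < C_P = 4/π.

u(x) = 5/4·x·(4 − x), so u'(x) = 5 - 5*x/2.
u(x) = 5/4·x·(4 − x) vanishes at x = 0 and x = 4, so u ∈ H^1_0(0, 4). Differentiate via the product rule and integrate the resulting polynomials term by term.
  ∫_0^4 u² dx = ∫_0^4 (25*x^4/16 - 25*x^3/2 + 25*x^2) dx. Term by term:
    ∫_0^4 25*x^4/16 dx = 320;  ∫_0^4 -25*x^3/2 dx = -800;  ∫_0^4 25*x^2 dx = 1600/3.
  Sum: 320 − 800 + 1600/3 = 160/3.
  ∫_0^4 (u')² dx = ∫_0^4 (25*x^2/4 - 25*x + 25) dx. Term by term:
    ∫_0^4 25*x^2/4 dx = 400/3;  ∫_0^4 -25*x dx = -200;  ∫_0^4 25 dx = 100.
  Sum: 400/3 − 200 + 100 = 100/3.
∫_0^4 u² dx = 160/3, so ||u||_L² = 4*sqrt(30)/3.
∫_0^4 (u')² dx = 100/3, so ||u'||_L² = 10*sqrt(3)/3.
Ratio ||u||_L² / ||u'||_L² = 2*sqrt(10)/5.
Sharp Poincaré constant on H^1_0(0, 4) is C_P = L/π = 4/π, achieved by sin(π/4·x).
A polynomial bump cannot attain the sharp Poincaré constant (only the first sine eigenfunction does), so the ratio is strictly less than C_P, consistent with ||u||_L² ≤ C_P ||u'||_L².
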